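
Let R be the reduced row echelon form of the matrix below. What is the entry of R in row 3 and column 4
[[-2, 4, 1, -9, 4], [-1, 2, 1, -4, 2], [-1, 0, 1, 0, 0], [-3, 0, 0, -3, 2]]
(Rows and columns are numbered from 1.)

1

r1 → -1/2·r1
  [  1  -2  -1/2  9/2  -2 ]
  [ -1   2     1   -4   2 ]
  [ -1   0     1    0   0 ]
  [ -3   0     0   -3   2 ]
r2 → r2 + r1
  [  1  -2  -1/2  9/2  -2 ]
  [  0   0   1/2  1/2   0 ]
  [ -1   0     1    0   0 ]
  [ -3   0     0   -3   2 ]
r3 → r3 + r1
  [  1  -2  -1/2  9/2  -2 ]
  [  0   0   1/2  1/2   0 ]
  [  0  -2   1/2  9/2  -2 ]
  [ -3   0     0   -3   2 ]
r4 → r4 + 3·r1
  [ 1  -2  -1/2   9/2  -2 ]
  [ 0   0   1/2   1/2   0 ]
  [ 0  -2   1/2   9/2  -2 ]
  [ 0  -6  -3/2  21/2  -4 ]
r2 <-> r3
  [ 1  -2  -1/2   9/2  -2 ]
  [ 0  -2   1/2   9/2  -2 ]
  [ 0   0   1/2   1/2   0 ]
  [ 0  -6  -3/2  21/2  -4 ]
r2 → -1/2·r2
  [ 1  -2  -1/2   9/2  -2 ]
  [ 0   1  -1/4  -9/4   1 ]
  [ 0   0   1/2   1/2   0 ]
  [ 0  -6  -3/2  21/2  -4 ]
r4 → r4 + 6·r2
  [ 1  -2  -1/2   9/2  -2 ]
  [ 0   1  -1/4  -9/4   1 ]
  [ 0   0   1/2   1/2   0 ]
  [ 0   0    -3    -3   2 ]
r3 → 2·r3
  [ 1  -2  -1/2   9/2  -2 ]
  [ 0   1  -1/4  -9/4   1 ]
  [ 0   0     1     1   0 ]
  [ 0   0    -3    -3   2 ]
r4 → r4 + 3·r3
  [ 1  -2  -1/2   9/2  -2 ]
  [ 0   1  -1/4  -9/4   1 ]
  [ 0   0     1     1   0 ]
  [ 0   0     0     0   2 ]
r4 → 1/2·r4
  [ 1  -2  -1/2   9/2  -2 ]
  [ 0   1  -1/4  -9/4   1 ]
  [ 0   0     1     1   0 ]
  [ 0   0     0     0   1 ]
r2 → r2 − r4
  [ 1  -2  -1/2   9/2  -2 ]
  [ 0   1  -1/4  -9/4   0 ]
  [ 0   0     1     1   0 ]
  [ 0   0     0     0   1 ]
r1 → r1 + 2·r4
  [ 1  -2  -1/2   9/2  0 ]
  [ 0   1  -1/4  -9/4  0 ]
  [ 0   0     1     1  0 ]
  [ 0   0     0     0  1 ]
r2 → r2 + 1/4·r3
  [ 1  -2  -1/2  9/2  0 ]
  [ 0   1     0   -2  0 ]
  [ 0   0     1    1  0 ]
  [ 0   0     0    0  1 ]
r1 → r1 + 1/2·r3
  [ 1  -2  0   5  0 ]
  [ 0   1  0  -2  0 ]
  [ 0   0  1   1  0 ]
  [ 0   0  0   0  1 ]
r1 → r1 + 2·r2
  [ 1  0  0   1  0 ]
  [ 0  1  0  -2  0 ]
  [ 0  0  1   1  0 ]
  [ 0  0  0   0  1 ]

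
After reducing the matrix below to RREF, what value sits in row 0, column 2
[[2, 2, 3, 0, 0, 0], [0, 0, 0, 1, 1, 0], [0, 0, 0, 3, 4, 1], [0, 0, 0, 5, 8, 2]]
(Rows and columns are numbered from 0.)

ρ1 → 1/2·ρ1
ρ3 → ρ3 − 3·ρ2
ρ4 → ρ4 − 5·ρ2
ρ4 → ρ4 − 3·ρ3
ρ4 → -1·ρ4
ρ3 → ρ3 − ρ4
ρ2 → ρ2 − ρ3

3/2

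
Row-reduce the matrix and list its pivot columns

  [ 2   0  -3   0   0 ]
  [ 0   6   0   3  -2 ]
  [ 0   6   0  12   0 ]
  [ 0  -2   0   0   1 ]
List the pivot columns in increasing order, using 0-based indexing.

0, 1, 3, 4

R1 → 1/2·R1
  [ 1   0  -3/2   0   0 ]
  [ 0   6     0   3  -2 ]
  [ 0   6     0  12   0 ]
  [ 0  -2     0   0   1 ]
R2 → 1/6·R2
  [ 1   0  -3/2    0     0 ]
  [ 0   1     0  1/2  -1/3 ]
  [ 0   6     0   12     0 ]
  [ 0  -2     0    0     1 ]
R3 → R3 − 6·R2
  [ 1   0  -3/2    0     0 ]
  [ 0   1     0  1/2  -1/3 ]
  [ 0   0     0    9     2 ]
  [ 0  -2     0    0     1 ]
R4 → R4 + 2·R2
  [ 1  0  -3/2    0     0 ]
  [ 0  1     0  1/2  -1/3 ]
  [ 0  0     0    9     2 ]
  [ 0  0     0    1   1/3 ]
R3 → 1/9·R3
  [ 1  0  -3/2    0     0 ]
  [ 0  1     0  1/2  -1/3 ]
  [ 0  0     0    1   2/9 ]
  [ 0  0     0    1   1/3 ]
R4 → R4 − R3
  [ 1  0  -3/2    0     0 ]
  [ 0  1     0  1/2  -1/3 ]
  [ 0  0     0    1   2/9 ]
  [ 0  0     0    0   1/9 ]
R4 → 9·R4
  [ 1  0  -3/2    0     0 ]
  [ 0  1     0  1/2  -1/3 ]
  [ 0  0     0    1   2/9 ]
  [ 0  0     0    0     1 ]
R3 → R3 − 2/9·R4
  [ 1  0  -3/2    0     0 ]
  [ 0  1     0  1/2  -1/3 ]
  [ 0  0     0    1     0 ]
  [ 0  0     0    0     1 ]
R2 → R2 + 1/3·R4
  [ 1  0  -3/2    0  0 ]
  [ 0  1     0  1/2  0 ]
  [ 0  0     0    1  0 ]
  [ 0  0     0    0  1 ]
R2 → R2 − 1/2·R3
  [ 1  0  -3/2  0  0 ]
  [ 0  1     0  0  0 ]
  [ 0  0     0  1  0 ]
  [ 0  0     0  0  1 ]
Pivot columns are the columns containing a leading 1.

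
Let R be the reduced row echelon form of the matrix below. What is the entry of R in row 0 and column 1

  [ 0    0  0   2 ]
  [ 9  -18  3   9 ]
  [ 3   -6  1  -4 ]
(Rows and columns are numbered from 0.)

-2

R1 <-> R2
  [ 9  -18  3   9 ]
  [ 0    0  0   2 ]
  [ 3   -6  1  -4 ]
R1 := 1/9·R1
  [ 1  -2  1/3   1 ]
  [ 0   0    0   2 ]
  [ 3  -6    1  -4 ]
R3 := R3 − 3·R1
  [ 1  -2  1/3   1 ]
  [ 0   0    0   2 ]
  [ 0   0    0  -7 ]
R2 := 1/2·R2
  [ 1  -2  1/3   1 ]
  [ 0   0    0   1 ]
  [ 0   0    0  -7 ]
R3 := R3 + 7·R2
  [ 1  -2  1/3  1 ]
  [ 0   0    0  1 ]
  [ 0   0    0  0 ]
R1 := R1 − R2
  [ 1  -2  1/3  0 ]
  [ 0   0    0  1 ]
  [ 0   0    0  0 ]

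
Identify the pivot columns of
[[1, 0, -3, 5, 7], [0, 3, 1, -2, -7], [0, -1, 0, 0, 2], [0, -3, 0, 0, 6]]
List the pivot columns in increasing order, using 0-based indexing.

ρ2 := 1/3·ρ2
  [ 1   0   -3     5     7 ]
  [ 0   1  1/3  -2/3  -7/3 ]
  [ 0  -1    0     0     2 ]
  [ 0  -3    0     0     6 ]
ρ3 := ρ3 + ρ2
  [ 1   0   -3     5     7 ]
  [ 0   1  1/3  -2/3  -7/3 ]
  [ 0   0  1/3  -2/3  -1/3 ]
  [ 0  -3    0     0     6 ]
ρ4 := ρ4 + 3·ρ2
  [ 1  0   -3     5     7 ]
  [ 0  1  1/3  -2/3  -7/3 ]
  [ 0  0  1/3  -2/3  -1/3 ]
  [ 0  0    1    -2    -1 ]
ρ3 := 3·ρ3
  [ 1  0   -3     5     7 ]
  [ 0  1  1/3  -2/3  -7/3 ]
  [ 0  0    1    -2    -1 ]
  [ 0  0    1    -2    -1 ]
ρ4 := ρ4 − ρ3
  [ 1  0   -3     5     7 ]
  [ 0  1  1/3  -2/3  -7/3 ]
  [ 0  0    1    -2    -1 ]
  [ 0  0    0     0     0 ]
ρ2 := ρ2 − 1/3·ρ3
  [ 1  0  -3   5   7 ]
  [ 0  1   0   0  -2 ]
  [ 0  0   1  -2  -1 ]
  [ 0  0   0   0   0 ]
ρ1 := ρ1 + 3·ρ3
  [ 1  0  0  -1   4 ]
  [ 0  1  0   0  -2 ]
  [ 0  0  1  -2  -1 ]
  [ 0  0  0   0   0 ]
Pivot columns are the columns containing a leading 1.

0, 1, 2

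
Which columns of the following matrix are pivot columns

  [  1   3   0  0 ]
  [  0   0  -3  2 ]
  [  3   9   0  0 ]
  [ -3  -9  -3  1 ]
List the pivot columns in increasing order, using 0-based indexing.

R3 ← R3 − 3·R1
  [  1   3   0  0 ]
  [  0   0  -3  2 ]
  [  0   0   0  0 ]
  [ -3  -9  -3  1 ]
R4 ← R4 + 3·R1
  [ 1  3   0  0 ]
  [ 0  0  -3  2 ]
  [ 0  0   0  0 ]
  [ 0  0  -3  1 ]
R2 ← -1/3·R2
  [ 1  3   0     0 ]
  [ 0  0   1  -2/3 ]
  [ 0  0   0     0 ]
  [ 0  0  -3     1 ]
R4 ← R4 + 3·R2
  [ 1  3  0     0 ]
  [ 0  0  1  -2/3 ]
  [ 0  0  0     0 ]
  [ 0  0  0    -1 ]
R3 <=> R4
  [ 1  3  0     0 ]
  [ 0  0  1  -2/3 ]
  [ 0  0  0    -1 ]
  [ 0  0  0     0 ]
R3 ← -1·R3
  [ 1  3  0     0 ]
  [ 0  0  1  -2/3 ]
  [ 0  0  0     1 ]
  [ 0  0  0     0 ]
R2 ← R2 + 2/3·R3
  [ 1  3  0  0 ]
  [ 0  0  1  0 ]
  [ 0  0  0  1 ]
  [ 0  0  0  0 ]
Pivot columns are the columns containing a leading 1.

0, 2, 3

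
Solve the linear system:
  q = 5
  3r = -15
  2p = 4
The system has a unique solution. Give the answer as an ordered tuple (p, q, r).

Form the augmented matrix and row-reduce:
  [ 0  1  0  |    5 ]
  [ 0  0  3  |  -15 ]
  [ 2  0  0  |    4 ]
ρ1 <=> ρ3
  [ 2  0  0  |    4 ]
  [ 0  0  3  |  -15 ]
  [ 0  1  0  |    5 ]
ρ1 := 1/2·ρ1
  [ 1  0  0  |    2 ]
  [ 0  0  3  |  -15 ]
  [ 0  1  0  |    5 ]
ρ2 <=> ρ3
  [ 1  0  0  |    2 ]
  [ 0  1  0  |    5 ]
  [ 0  0  3  |  -15 ]
ρ3 := 1/3·ρ3
  [ 1  0  0  |   2 ]
  [ 0  1  0  |   5 ]
  [ 0  0  1  |  -5 ]
Reading off the last column: p = 2, q = 5, r = -5.

(2, 5, -5)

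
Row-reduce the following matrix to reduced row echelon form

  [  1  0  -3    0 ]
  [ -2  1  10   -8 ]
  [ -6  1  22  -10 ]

r2 → r2 + 2·r1
  [  1  0  -3    0 ]
  [  0  1   4   -8 ]
  [ -6  1  22  -10 ]
r3 → r3 + 6·r1
  [ 1  0  -3    0 ]
  [ 0  1   4   -8 ]
  [ 0  1   4  -10 ]
r3 → r3 − r2
  [ 1  0  -3   0 ]
  [ 0  1   4  -8 ]
  [ 0  0   0  -2 ]
r3 → -1/2·r3
  [ 1  0  -3   0 ]
  [ 0  1   4  -8 ]
  [ 0  0   0   1 ]
r2 → r2 + 8·r3
  [ 1  0  -3  0 ]
  [ 0  1   4  0 ]
  [ 0  0   0  1 ]

[[1, 0, -3, 0], [0, 1, 4, 0], [0, 0, 0, 1]]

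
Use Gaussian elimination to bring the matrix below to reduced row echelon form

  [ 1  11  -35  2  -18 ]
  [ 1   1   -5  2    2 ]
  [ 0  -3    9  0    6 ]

ρ2 → ρ2 − ρ1
  [ 1   11  -35  2  -18 ]
  [ 0  -10   30  0   20 ]
  [ 0   -3    9  0    6 ]
ρ2 → -1/10·ρ2
  [ 1  11  -35  2  -18 ]
  [ 0   1   -3  0   -2 ]
  [ 0  -3    9  0    6 ]
ρ3 → ρ3 + 3·ρ2
  [ 1  11  -35  2  -18 ]
  [ 0   1   -3  0   -2 ]
  [ 0   0    0  0    0 ]
ρ1 → ρ1 − 11·ρ2
  [ 1  0  -2  2   4 ]
  [ 0  1  -3  0  -2 ]
  [ 0  0   0  0   0 ]

[[1, 0, -2, 2, 4], [0, 1, -3, 0, -2], [0, 0, 0, 0, 0]]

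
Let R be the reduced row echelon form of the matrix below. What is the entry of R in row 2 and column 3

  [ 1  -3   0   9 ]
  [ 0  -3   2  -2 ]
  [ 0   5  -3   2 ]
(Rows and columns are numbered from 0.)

R2 ← -1/3·R2
  [ 1  -3     0    9 ]
  [ 0   1  -2/3  2/3 ]
  [ 0   5    -3    2 ]
R3 ← R3 − 5·R2
  [ 1  -3     0     9 ]
  [ 0   1  -2/3   2/3 ]
  [ 0   0   1/3  -4/3 ]
R3 ← 3·R3
  [ 1  -3     0    9 ]
  [ 0   1  -2/3  2/3 ]
  [ 0   0     1   -4 ]
R2 ← R2 + 2/3·R3
  [ 1  -3  0   9 ]
  [ 0   1  0  -2 ]
  [ 0   0  1  -4 ]
R1 ← R1 + 3·R2
  [ 1  0  0   3 ]
  [ 0  1  0  -2 ]
  [ 0  0  1  -4 ]

-4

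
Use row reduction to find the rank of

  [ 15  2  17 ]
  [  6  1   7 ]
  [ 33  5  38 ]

R1 → 1/15·R1
  [  1  2/15  17/15 ]
  [  6     1      7 ]
  [ 33     5     38 ]
R2 → R2 − 6·R1
  [  1  2/15  17/15 ]
  [  0   1/5    1/5 ]
  [ 33     5     38 ]
R3 → R3 − 33·R1
  [ 1  2/15  17/15 ]
  [ 0   1/5    1/5 ]
  [ 0   3/5    3/5 ]
R2 → 5·R2
  [ 1  2/15  17/15 ]
  [ 0     1      1 ]
  [ 0   3/5    3/5 ]
R3 → R3 − 3/5·R2
  [ 1  2/15  17/15 ]
  [ 0     1      1 ]
  [ 0     0      0 ]
R1 → R1 − 2/15·R2
  [ 1  0  1 ]
  [ 0  1  1 ]
  [ 0  0  0 ]
The reduced form has 2 nonzero rows.

rank = 2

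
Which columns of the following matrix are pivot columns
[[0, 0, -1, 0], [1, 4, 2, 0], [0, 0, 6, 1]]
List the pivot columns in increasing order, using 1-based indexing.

ρ1 <=> ρ2
  [ 1  4   2  0 ]
  [ 0  0  -1  0 ]
  [ 0  0   6  1 ]
ρ2 ← -1·ρ2
  [ 1  4  2  0 ]
  [ 0  0  1  0 ]
  [ 0  0  6  1 ]
ρ3 ← ρ3 − 6·ρ2
  [ 1  4  2  0 ]
  [ 0  0  1  0 ]
  [ 0  0  0  1 ]
ρ1 ← ρ1 − 2·ρ2
  [ 1  4  0  0 ]
  [ 0  0  1  0 ]
  [ 0  0  0  1 ]
Pivot columns are the columns containing a leading 1.

1, 3, 4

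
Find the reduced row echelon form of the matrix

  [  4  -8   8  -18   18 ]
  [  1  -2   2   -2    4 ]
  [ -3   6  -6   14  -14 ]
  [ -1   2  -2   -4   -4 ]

R1 -> 1/4·R1
  [  1  -2   2  -9/2  9/2 ]
  [  1  -2   2    -2    4 ]
  [ -3   6  -6    14  -14 ]
  [ -1   2  -2    -4   -4 ]
R2 -> R2 − R1
  [  1  -2   2  -9/2   9/2 ]
  [  0   0   0   5/2  -1/2 ]
  [ -3   6  -6    14   -14 ]
  [ -1   2  -2    -4    -4 ]
R3 -> R3 + 3·R1
  [  1  -2   2  -9/2   9/2 ]
  [  0   0   0   5/2  -1/2 ]
  [  0   0   0   1/2  -1/2 ]
  [ -1   2  -2    -4    -4 ]
R4 -> R4 + R1
  [ 1  -2  2   -9/2   9/2 ]
  [ 0   0  0    5/2  -1/2 ]
  [ 0   0  0    1/2  -1/2 ]
  [ 0   0  0  -17/2   1/2 ]
R2 -> 2/5·R2
  [ 1  -2  2   -9/2   9/2 ]
  [ 0   0  0      1  -1/5 ]
  [ 0   0  0    1/2  -1/2 ]
  [ 0   0  0  -17/2   1/2 ]
R3 -> R3 − 1/2·R2
  [ 1  -2  2   -9/2   9/2 ]
  [ 0   0  0      1  -1/5 ]
  [ 0   0  0      0  -2/5 ]
  [ 0   0  0  -17/2   1/2 ]
R4 -> R4 + 17/2·R2
  [ 1  -2  2  -9/2   9/2 ]
  [ 0   0  0     1  -1/5 ]
  [ 0   0  0     0  -2/5 ]
  [ 0   0  0     0  -6/5 ]
R3 -> -5/2·R3
  [ 1  -2  2  -9/2   9/2 ]
  [ 0   0  0     1  -1/5 ]
  [ 0   0  0     0     1 ]
  [ 0   0  0     0  -6/5 ]
R4 -> R4 + 6/5·R3
  [ 1  -2  2  -9/2   9/2 ]
  [ 0   0  0     1  -1/5 ]
  [ 0   0  0     0     1 ]
  [ 0   0  0     0     0 ]
R2 -> R2 + 1/5·R3
  [ 1  -2  2  -9/2  9/2 ]
  [ 0   0  0     1    0 ]
  [ 0   0  0     0    1 ]
  [ 0   0  0     0    0 ]
R1 -> R1 − 9/2·R3
  [ 1  -2  2  -9/2  0 ]
  [ 0   0  0     1  0 ]
  [ 0   0  0     0  1 ]
  [ 0   0  0     0  0 ]
R1 -> R1 + 9/2·R2
  [ 1  -2  2  0  0 ]
  [ 0   0  0  1  0 ]
  [ 0   0  0  0  1 ]
  [ 0   0  0  0  0 ]

[[1, -2, 2, 0, 0], [0, 0, 0, 1, 0], [0, 0, 0, 0, 1], [0, 0, 0, 0, 0]]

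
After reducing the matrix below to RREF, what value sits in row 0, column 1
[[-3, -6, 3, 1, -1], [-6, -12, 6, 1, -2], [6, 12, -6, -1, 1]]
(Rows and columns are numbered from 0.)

2

ρ1 := -1/3·ρ1
  [  1    2  -1  -1/3  1/3 ]
  [ -6  -12   6     1   -2 ]
  [  6   12  -6    -1    1 ]
ρ2 := ρ2 + 6·ρ1
  [ 1   2  -1  -1/3  1/3 ]
  [ 0   0   0    -1    0 ]
  [ 6  12  -6    -1    1 ]
ρ3 := ρ3 − 6·ρ1
  [ 1  2  -1  -1/3  1/3 ]
  [ 0  0   0    -1    0 ]
  [ 0  0   0     1   -1 ]
ρ2 := -1·ρ2
  [ 1  2  -1  -1/3  1/3 ]
  [ 0  0   0     1    0 ]
  [ 0  0   0     1   -1 ]
ρ3 := ρ3 − ρ2
  [ 1  2  -1  -1/3  1/3 ]
  [ 0  0   0     1    0 ]
  [ 0  0   0     0   -1 ]
ρ3 := -1·ρ3
  [ 1  2  -1  -1/3  1/3 ]
  [ 0  0   0     1    0 ]
  [ 0  0   0     0    1 ]
ρ1 := ρ1 − 1/3·ρ3
  [ 1  2  -1  -1/3  0 ]
  [ 0  0   0     1  0 ]
  [ 0  0   0     0  1 ]
ρ1 := ρ1 + 1/3·ρ2
  [ 1  2  -1  0  0 ]
  [ 0  0   0  1  0 ]
  [ 0  0   0  0  1 ]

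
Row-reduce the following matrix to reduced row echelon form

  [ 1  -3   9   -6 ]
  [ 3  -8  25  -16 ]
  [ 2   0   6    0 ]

R2 := R2 − 3·R1
  [ 1  -3   9  -6 ]
  [ 0   1  -2   2 ]
  [ 2   0   6   0 ]
R3 := R3 − 2·R1
  [ 1  -3    9  -6 ]
  [ 0   1   -2   2 ]
  [ 0   6  -12  12 ]
R3 := R3 − 6·R2
  [ 1  -3   9  -6 ]
  [ 0   1  -2   2 ]
  [ 0   0   0   0 ]
R1 := R1 + 3·R2
  [ 1  0   3  0 ]
  [ 0  1  -2  2 ]
  [ 0  0   0  0 ]

[[1, 0, 3, 0], [0, 1, -2, 2], [0, 0, 0, 0]]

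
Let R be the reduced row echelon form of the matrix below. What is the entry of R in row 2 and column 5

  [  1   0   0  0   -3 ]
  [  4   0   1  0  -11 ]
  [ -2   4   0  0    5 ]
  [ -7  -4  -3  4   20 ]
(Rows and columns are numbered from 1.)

-1/4

R2 -> R2 − 4·R1
  [  1   0   0  0  -3 ]
  [  0   0   1  0   1 ]
  [ -2   4   0  0   5 ]
  [ -7  -4  -3  4  20 ]
R3 -> R3 + 2·R1
  [  1   0   0  0  -3 ]
  [  0   0   1  0   1 ]
  [  0   4   0  0  -1 ]
  [ -7  -4  -3  4  20 ]
R4 -> R4 + 7·R1
  [ 1   0   0  0  -3 ]
  [ 0   0   1  0   1 ]
  [ 0   4   0  0  -1 ]
  [ 0  -4  -3  4  -1 ]
R2 ↔ R3
  [ 1   0   0  0  -3 ]
  [ 0   4   0  0  -1 ]
  [ 0   0   1  0   1 ]
  [ 0  -4  -3  4  -1 ]
R2 -> 1/4·R2
  [ 1   0   0  0    -3 ]
  [ 0   1   0  0  -1/4 ]
  [ 0   0   1  0     1 ]
  [ 0  -4  -3  4    -1 ]
R4 -> R4 + 4·R2
  [ 1  0   0  0    -3 ]
  [ 0  1   0  0  -1/4 ]
  [ 0  0   1  0     1 ]
  [ 0  0  -3  4    -2 ]
R4 -> R4 + 3·R3
  [ 1  0  0  0    -3 ]
  [ 0  1  0  0  -1/4 ]
  [ 0  0  1  0     1 ]
  [ 0  0  0  4     1 ]
R4 -> 1/4·R4
  [ 1  0  0  0    -3 ]
  [ 0  1  0  0  -1/4 ]
  [ 0  0  1  0     1 ]
  [ 0  0  0  1   1/4 ]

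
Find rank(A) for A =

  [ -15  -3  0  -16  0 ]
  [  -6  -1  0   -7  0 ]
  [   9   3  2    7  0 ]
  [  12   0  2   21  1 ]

R1 -> -1/15·R1
  [  1  1/5  0  16/15  0 ]
  [ -6   -1  0     -7  0 ]
  [  9    3  2      7  0 ]
  [ 12    0  2     21  1 ]
R2 -> R2 + 6·R1
  [  1  1/5  0  16/15  0 ]
  [  0  1/5  0   -3/5  0 ]
  [  9    3  2      7  0 ]
  [ 12    0  2     21  1 ]
R3 -> R3 − 9·R1
  [  1  1/5  0  16/15  0 ]
  [  0  1/5  0   -3/5  0 ]
  [  0  6/5  2  -13/5  0 ]
  [ 12    0  2     21  1 ]
R4 -> R4 − 12·R1
  [ 1    1/5  0  16/15  0 ]
  [ 0    1/5  0   -3/5  0 ]
  [ 0    6/5  2  -13/5  0 ]
  [ 0  -12/5  2   41/5  1 ]
R2 -> 5·R2
  [ 1    1/5  0  16/15  0 ]
  [ 0      1  0     -3  0 ]
  [ 0    6/5  2  -13/5  0 ]
  [ 0  -12/5  2   41/5  1 ]
R3 -> R3 − 6/5·R2
  [ 1    1/5  0  16/15  0 ]
  [ 0      1  0     -3  0 ]
  [ 0      0  2      1  0 ]
  [ 0  -12/5  2   41/5  1 ]
R4 -> R4 + 12/5·R2
  [ 1  1/5  0  16/15  0 ]
  [ 0    1  0     -3  0 ]
  [ 0    0  2      1  0 ]
  [ 0    0  2      1  1 ]
R3 -> 1/2·R3
  [ 1  1/5  0  16/15  0 ]
  [ 0    1  0     -3  0 ]
  [ 0    0  1    1/2  0 ]
  [ 0    0  2      1  1 ]
R4 -> R4 − 2·R3
  [ 1  1/5  0  16/15  0 ]
  [ 0    1  0     -3  0 ]
  [ 0    0  1    1/2  0 ]
  [ 0    0  0      0  1 ]
R1 -> R1 − 1/5·R2
  [ 1  0  0  5/3  0 ]
  [ 0  1  0   -3  0 ]
  [ 0  0  1  1/2  0 ]
  [ 0  0  0    0  1 ]
The reduced form has 4 nonzero rows.

rank = 4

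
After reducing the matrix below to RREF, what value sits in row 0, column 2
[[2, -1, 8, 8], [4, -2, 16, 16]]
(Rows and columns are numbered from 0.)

r1 -> 1/2·r1
  [ 1  -1/2   4   4 ]
  [ 4    -2  16  16 ]
r2 -> r2 − 4·r1
  [ 1  -1/2  4  4 ]
  [ 0     0  0  0 ]

4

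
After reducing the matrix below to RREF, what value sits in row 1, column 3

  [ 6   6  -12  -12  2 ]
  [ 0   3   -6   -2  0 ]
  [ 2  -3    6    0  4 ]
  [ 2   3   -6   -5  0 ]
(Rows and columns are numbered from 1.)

Multiply R1 by 1/6.
  [ 1   1  -2  -2  1/3 ]
  [ 0   3  -6  -2    0 ]
  [ 2  -3   6   0    4 ]
  [ 2   3  -6  -5    0 ]
Subtract 2 times R1 from R3.
  [ 1   1  -2  -2   1/3 ]
  [ 0   3  -6  -2     0 ]
  [ 0  -5  10   4  10/3 ]
  [ 2   3  -6  -5     0 ]
Subtract 2 times R1 from R4.
  [ 1   1  -2  -2   1/3 ]
  [ 0   3  -6  -2     0 ]
  [ 0  -5  10   4  10/3 ]
  [ 0   1  -2  -1  -2/3 ]
Multiply R2 by 1/3.
  [ 1   1  -2    -2   1/3 ]
  [ 0   1  -2  -2/3     0 ]
  [ 0  -5  10     4  10/3 ]
  [ 0   1  -2    -1  -2/3 ]
Add 5 times R2 to R3.
  [ 1  1  -2    -2   1/3 ]
  [ 0  1  -2  -2/3     0 ]
  [ 0  0   0   2/3  10/3 ]
  [ 0  1  -2    -1  -2/3 ]
Subtract R2 from R4.
  [ 1  1  -2    -2   1/3 ]
  [ 0  1  -2  -2/3     0 ]
  [ 0  0   0   2/3  10/3 ]
  [ 0  0   0  -1/3  -2/3 ]
Multiply R3 by 3/2.
  [ 1  1  -2    -2   1/3 ]
  [ 0  1  -2  -2/3     0 ]
  [ 0  0   0     1     5 ]
  [ 0  0   0  -1/3  -2/3 ]
Add 1/3 times R3 to R4.
  [ 1  1  -2    -2  1/3 ]
  [ 0  1  -2  -2/3    0 ]
  [ 0  0   0     1    5 ]
  [ 0  0   0     0    1 ]
Subtract 5 times R4 from R3.
  [ 1  1  -2    -2  1/3 ]
  [ 0  1  -2  -2/3    0 ]
  [ 0  0   0     1    0 ]
  [ 0  0   0     0    1 ]
Subtract 1/3 times R4 from R1.
  [ 1  1  -2    -2  0 ]
  [ 0  1  -2  -2/3  0 ]
  [ 0  0   0     1  0 ]
  [ 0  0   0     0  1 ]
Add 2/3 times R3 to R2.
  [ 1  1  -2  -2  0 ]
  [ 0  1  -2   0  0 ]
  [ 0  0   0   1  0 ]
  [ 0  0   0   0  1 ]
Add 2 times R3 to R1.
  [ 1  1  -2  0  0 ]
  [ 0  1  -2  0  0 ]
  [ 0  0   0  1  0 ]
  [ 0  0   0  0  1 ]
Subtract R2 from R1.
  [ 1  0   0  0  0 ]
  [ 0  1  -2  0  0 ]
  [ 0  0   0  1  0 ]
  [ 0  0   0  0  1 ]

0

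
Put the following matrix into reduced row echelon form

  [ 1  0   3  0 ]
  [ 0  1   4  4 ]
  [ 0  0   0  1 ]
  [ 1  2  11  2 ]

[[1, 0, 3, 0], [0, 1, 4, 0], [0, 0, 0, 1], [0, 0, 0, 0]]

Subtract R1 from R4.
Subtract 2 times R2 from R4.
Add 6 times R3 to R4.
Subtract 4 times R3 from R2.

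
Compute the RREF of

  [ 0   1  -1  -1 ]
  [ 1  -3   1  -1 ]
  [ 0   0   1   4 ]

[[1, 0, 0, 4], [0, 1, 0, 3], [0, 0, 1, 4]]

Swap R1 and R2.
  [ 1  -3   1  -1 ]
  [ 0   1  -1  -1 ]
  [ 0   0   1   4 ]
Add R3 to R2.
  [ 1  -3  1  -1 ]
  [ 0   1  0   3 ]
  [ 0   0  1   4 ]
Subtract R3 from R1.
  [ 1  -3  0  -5 ]
  [ 0   1  0   3 ]
  [ 0   0  1   4 ]
Add 3 times R2 to R1.
  [ 1  0  0  4 ]
  [ 0  1  0  3 ]
  [ 0  0  1  4 ]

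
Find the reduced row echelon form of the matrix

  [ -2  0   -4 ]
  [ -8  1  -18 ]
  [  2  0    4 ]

[[1, 0, 2], [0, 1, -2], [0, 0, 0]]

Multiply R1 by -1/2.
  [  1  0    2 ]
  [ -8  1  -18 ]
  [  2  0    4 ]
Add 8 times R1 to R2.
  [ 1  0   2 ]
  [ 0  1  -2 ]
  [ 2  0   4 ]
Subtract 2 times R1 from R3.
  [ 1  0   2 ]
  [ 0  1  -2 ]
  [ 0  0   0 ]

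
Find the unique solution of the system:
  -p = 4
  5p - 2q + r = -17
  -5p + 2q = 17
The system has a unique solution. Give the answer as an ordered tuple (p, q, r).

Form the augmented matrix and row-reduce:
  [ -1   0  0  |    4 ]
  [  5  -2  1  |  -17 ]
  [ -5   2  0  |   17 ]
R1 → -1·R1
  [  1   0  0  |   -4 ]
  [  5  -2  1  |  -17 ]
  [ -5   2  0  |   17 ]
R2 → R2 − 5·R1
  [  1   0  0  |  -4 ]
  [  0  -2  1  |   3 ]
  [ -5   2  0  |  17 ]
R3 → R3 + 5·R1
  [ 1   0  0  |  -4 ]
  [ 0  -2  1  |   3 ]
  [ 0   2  0  |  -3 ]
R2 → -1/2·R2
  [ 1  0     0  |    -4 ]
  [ 0  1  -1/2  |  -3/2 ]
  [ 0  2     0  |    -3 ]
R3 → R3 − 2·R2
  [ 1  0     0  |    -4 ]
  [ 0  1  -1/2  |  -3/2 ]
  [ 0  0     1  |     0 ]
R2 → R2 + 1/2·R3
  [ 1  0  0  |    -4 ]
  [ 0  1  0  |  -3/2 ]
  [ 0  0  1  |     0 ]
Reading off the last column: p = -4, q = -3/2, r = 0.

(-4, -3/2, 0)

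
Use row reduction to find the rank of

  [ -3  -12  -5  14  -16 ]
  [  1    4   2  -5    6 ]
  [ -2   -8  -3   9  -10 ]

Multiply r1 by -1/3.
  [  1   4  5/3  -14/3  16/3 ]
  [  1   4    2     -5     6 ]
  [ -2  -8   -3      9   -10 ]
Subtract r1 from r2.
  [  1   4  5/3  -14/3  16/3 ]
  [  0   0  1/3   -1/3   2/3 ]
  [ -2  -8   -3      9   -10 ]
Add 2 times r1 to r3.
  [ 1  4  5/3  -14/3  16/3 ]
  [ 0  0  1/3   -1/3   2/3 ]
  [ 0  0  1/3   -1/3   2/3 ]
Multiply r2 by 3.
  [ 1  4  5/3  -14/3  16/3 ]
  [ 0  0    1     -1     2 ]
  [ 0  0  1/3   -1/3   2/3 ]
Subtract 1/3 times r2 from r3.
  [ 1  4  5/3  -14/3  16/3 ]
  [ 0  0    1     -1     2 ]
  [ 0  0    0      0     0 ]
Subtract 5/3 times r2 from r1.
  [ 1  4  0  -3  2 ]
  [ 0  0  1  -1  2 ]
  [ 0  0  0   0  0 ]
The reduced form has 2 nonzero rows.

rank = 2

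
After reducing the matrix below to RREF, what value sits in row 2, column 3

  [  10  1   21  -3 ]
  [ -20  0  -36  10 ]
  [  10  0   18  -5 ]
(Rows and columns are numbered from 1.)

3

ρ1 → 1/10·ρ1
  [   1  1/10  21/10  -3/10 ]
  [ -20     0    -36     10 ]
  [  10     0     18     -5 ]
ρ2 → ρ2 + 20·ρ1
  [  1  1/10  21/10  -3/10 ]
  [  0     2      6      4 ]
  [ 10     0     18     -5 ]
ρ3 → ρ3 − 10·ρ1
  [ 1  1/10  21/10  -3/10 ]
  [ 0     2      6      4 ]
  [ 0    -1     -3     -2 ]
ρ2 → 1/2·ρ2
  [ 1  1/10  21/10  -3/10 ]
  [ 0     1      3      2 ]
  [ 0    -1     -3     -2 ]
ρ3 → ρ3 + ρ2
  [ 1  1/10  21/10  -3/10 ]
  [ 0     1      3      2 ]
  [ 0     0      0      0 ]
ρ1 → ρ1 − 1/10·ρ2
  [ 1  0  9/5  -1/2 ]
  [ 0  1    3     2 ]
  [ 0  0    0     0 ]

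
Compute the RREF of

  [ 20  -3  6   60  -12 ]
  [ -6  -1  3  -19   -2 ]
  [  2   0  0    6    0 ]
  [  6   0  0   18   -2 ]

R1 → 1/20·R1
  [  1  -3/20  3/10    3  -3/5 ]
  [ -6     -1     3  -19    -2 ]
  [  2      0     0    6     0 ]
  [  6      0     0   18    -2 ]
R2 → R2 + 6·R1
  [ 1   -3/20  3/10   3   -3/5 ]
  [ 0  -19/10  24/5  -1  -28/5 ]
  [ 2       0     0   6      0 ]
  [ 6       0     0  18     -2 ]
R3 → R3 − 2·R1
  [ 1   -3/20  3/10   3   -3/5 ]
  [ 0  -19/10  24/5  -1  -28/5 ]
  [ 0    3/10  -3/5   0    6/5 ]
  [ 6       0     0  18     -2 ]
R4 → R4 − 6·R1
  [ 1   -3/20  3/10   3   -3/5 ]
  [ 0  -19/10  24/5  -1  -28/5 ]
  [ 0    3/10  -3/5   0    6/5 ]
  [ 0    9/10  -9/5   0    8/5 ]
R2 → -10/19·R2
  [ 1  -3/20    3/10      3   -3/5 ]
  [ 0      1  -48/19  10/19  56/19 ]
  [ 0   3/10    -3/5      0    6/5 ]
  [ 0   9/10    -9/5      0    8/5 ]
R3 → R3 − 3/10·R2
  [ 1  -3/20    3/10      3   -3/5 ]
  [ 0      1  -48/19  10/19  56/19 ]
  [ 0      0    3/19  -3/19   6/19 ]
  [ 0   9/10    -9/5      0    8/5 ]
R4 → R4 − 9/10·R2
  [ 1  -3/20    3/10      3    -3/5 ]
  [ 0      1  -48/19  10/19   56/19 ]
  [ 0      0    3/19  -3/19    6/19 ]
  [ 0      0    9/19  -9/19  -20/19 ]
R3 → 19/3·R3
  [ 1  -3/20    3/10      3    -3/5 ]
  [ 0      1  -48/19  10/19   56/19 ]
  [ 0      0       1     -1       2 ]
  [ 0      0    9/19  -9/19  -20/19 ]
R4 → R4 − 9/19·R3
  [ 1  -3/20    3/10      3   -3/5 ]
  [ 0      1  -48/19  10/19  56/19 ]
  [ 0      0       1     -1      2 ]
  [ 0      0       0      0     -2 ]
R4 → -1/2·R4
  [ 1  -3/20    3/10      3   -3/5 ]
  [ 0      1  -48/19  10/19  56/19 ]
  [ 0      0       1     -1      2 ]
  [ 0      0       0      0      1 ]
R3 → R3 − 2·R4
  [ 1  -3/20    3/10      3   -3/5 ]
  [ 0      1  -48/19  10/19  56/19 ]
  [ 0      0       1     -1      0 ]
  [ 0      0       0      0      1 ]
R2 → R2 − 56/19·R4
  [ 1  -3/20    3/10      3  -3/5 ]
  [ 0      1  -48/19  10/19     0 ]
  [ 0      0       1     -1     0 ]
  [ 0      0       0      0     1 ]
R1 → R1 + 3/5·R4
  [ 1  -3/20    3/10      3  0 ]
  [ 0      1  -48/19  10/19  0 ]
  [ 0      0       1     -1  0 ]
  [ 0      0       0      0  1 ]
R2 → R2 + 48/19·R3
  [ 1  -3/20  3/10   3  0 ]
  [ 0      1     0  -2  0 ]
  [ 0      0     1  -1  0 ]
  [ 0      0     0   0  1 ]
R1 → R1 − 3/10·R3
  [ 1  -3/20  0  33/10  0 ]
  [ 0      1  0     -2  0 ]
  [ 0      0  1     -1  0 ]
  [ 0      0  0      0  1 ]
R1 → R1 + 3/20·R2
  [ 1  0  0   3  0 ]
  [ 0  1  0  -2  0 ]
  [ 0  0  1  -1  0 ]
  [ 0  0  0   0  1 ]

[[1, 0, 0, 3, 0], [0, 1, 0, -2, 0], [0, 0, 1, -1, 0], [0, 0, 0, 0, 1]]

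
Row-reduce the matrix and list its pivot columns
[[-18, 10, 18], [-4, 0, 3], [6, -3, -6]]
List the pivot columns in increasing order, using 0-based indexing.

0, 1, 2

R1 ← -1/18·R1
  [  1  -5/9  -1 ]
  [ -4     0   3 ]
  [  6    -3  -6 ]
R2 ← R2 + 4·R1
  [ 1   -5/9  -1 ]
  [ 0  -20/9  -1 ]
  [ 6     -3  -6 ]
R3 ← R3 − 6·R1
  [ 1   -5/9  -1 ]
  [ 0  -20/9  -1 ]
  [ 0    1/3   0 ]
R2 ← -9/20·R2
  [ 1  -5/9    -1 ]
  [ 0     1  9/20 ]
  [ 0   1/3     0 ]
R3 ← R3 − 1/3·R2
  [ 1  -5/9     -1 ]
  [ 0     1   9/20 ]
  [ 0     0  -3/20 ]
R3 ← -20/3·R3
  [ 1  -5/9    -1 ]
  [ 0     1  9/20 ]
  [ 0     0     1 ]
R2 ← R2 − 9/20·R3
  [ 1  -5/9  -1 ]
  [ 0     1   0 ]
  [ 0     0   1 ]
R1 ← R1 + R3
  [ 1  -5/9  0 ]
  [ 0     1  0 ]
  [ 0     0  1 ]
R1 ← R1 + 5/9·R2
  [ 1  0  0 ]
  [ 0  1  0 ]
  [ 0  0  1 ]
Pivot columns are the columns containing a leading 1.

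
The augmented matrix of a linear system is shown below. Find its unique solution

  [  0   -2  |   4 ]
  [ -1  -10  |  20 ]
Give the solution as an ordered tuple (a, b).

(0, -2)

Swap ρ1 and ρ2.
  [ -1  -10  |  20 ]
  [  0   -2  |   4 ]
Multiply ρ1 by -1.
  [ 1  10  |  -20 ]
  [ 0  -2  |    4 ]
Multiply ρ2 by -1/2.
  [ 1  10  |  -20 ]
  [ 0   1  |   -2 ]
Subtract 10 times ρ2 from ρ1.
  [ 1  0  |   0 ]
  [ 0  1  |  -2 ]
Reading off the last column: a = 0, b = -2.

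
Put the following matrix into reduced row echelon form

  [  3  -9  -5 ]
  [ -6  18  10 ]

[[1, -3, -5/3], [0, 0, 0]]

ρ1 -> 1/3·ρ1
ρ2 -> ρ2 + 6·ρ1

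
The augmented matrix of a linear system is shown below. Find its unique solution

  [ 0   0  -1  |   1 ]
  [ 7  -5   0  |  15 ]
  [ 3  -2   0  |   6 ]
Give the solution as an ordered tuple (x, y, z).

(0, -3, -1)

ρ1 ↔ ρ2
  [ 7  -5   0  |  15 ]
  [ 0   0  -1  |   1 ]
  [ 3  -2   0  |   6 ]
ρ1 := 1/7·ρ1
  [ 1  -5/7   0  |  15/7 ]
  [ 0     0  -1  |     1 ]
  [ 3    -2   0  |     6 ]
ρ3 := ρ3 − 3·ρ1
  [ 1  -5/7   0  |  15/7 ]
  [ 0     0  -1  |     1 ]
  [ 0   1/7   0  |  -3/7 ]
ρ2 ↔ ρ3
  [ 1  -5/7   0  |  15/7 ]
  [ 0   1/7   0  |  -3/7 ]
  [ 0     0  -1  |     1 ]
ρ2 := 7·ρ2
  [ 1  -5/7   0  |  15/7 ]
  [ 0     1   0  |    -3 ]
  [ 0     0  -1  |     1 ]
ρ3 := -1·ρ3
  [ 1  -5/7  0  |  15/7 ]
  [ 0     1  0  |    -3 ]
  [ 0     0  1  |    -1 ]
ρ1 := ρ1 + 5/7·ρ2
  [ 1  0  0  |   0 ]
  [ 0  1  0  |  -3 ]
  [ 0  0  1  |  -1 ]
Reading off the last column: x = 0, y = -3, z = -1.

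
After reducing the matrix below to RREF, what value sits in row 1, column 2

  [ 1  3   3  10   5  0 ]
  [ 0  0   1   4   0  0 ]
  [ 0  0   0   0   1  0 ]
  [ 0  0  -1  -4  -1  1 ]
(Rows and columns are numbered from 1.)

3

R4 := R4 + R2
  [ 1  3  3  10   5  0 ]
  [ 0  0  1   4   0  0 ]
  [ 0  0  0   0   1  0 ]
  [ 0  0  0   0  -1  1 ]
R4 := R4 + R3
  [ 1  3  3  10  5  0 ]
  [ 0  0  1   4  0  0 ]
  [ 0  0  0   0  1  0 ]
  [ 0  0  0   0  0  1 ]
R1 := R1 − 5·R3
  [ 1  3  3  10  0  0 ]
  [ 0  0  1   4  0  0 ]
  [ 0  0  0   0  1  0 ]
  [ 0  0  0   0  0  1 ]
R1 := R1 − 3·R2
  [ 1  3  0  -2  0  0 ]
  [ 0  0  1   4  0  0 ]
  [ 0  0  0   0  1  0 ]
  [ 0  0  0   0  0  1 ]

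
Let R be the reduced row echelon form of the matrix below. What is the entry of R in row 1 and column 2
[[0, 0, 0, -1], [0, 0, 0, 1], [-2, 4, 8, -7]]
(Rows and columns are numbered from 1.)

r1 ↔ r3
  [ -2  4  8  -7 ]
  [  0  0  0   1 ]
  [  0  0  0  -1 ]
r1 → -1/2·r1
  [ 1  -2  -4  7/2 ]
  [ 0   0   0    1 ]
  [ 0   0   0   -1 ]
r3 → r3 + r2
  [ 1  -2  -4  7/2 ]
  [ 0   0   0    1 ]
  [ 0   0   0    0 ]
r1 → r1 − 7/2·r2
  [ 1  -2  -4  0 ]
  [ 0   0   0  1 ]
  [ 0   0   0  0 ]

-2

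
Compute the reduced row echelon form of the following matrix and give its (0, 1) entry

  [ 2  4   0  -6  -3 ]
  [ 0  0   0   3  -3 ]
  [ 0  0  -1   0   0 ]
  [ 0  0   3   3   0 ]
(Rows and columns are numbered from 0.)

R1 → 1/2·R1
  [ 1  2   0  -3  -3/2 ]
  [ 0  0   0   3    -3 ]
  [ 0  0  -1   0     0 ]
  [ 0  0   3   3     0 ]
R2 ↔ R3
  [ 1  2   0  -3  -3/2 ]
  [ 0  0  -1   0     0 ]
  [ 0  0   0   3    -3 ]
  [ 0  0   3   3     0 ]
R2 → -1·R2
  [ 1  2  0  -3  -3/2 ]
  [ 0  0  1   0     0 ]
  [ 0  0  0   3    -3 ]
  [ 0  0  3   3     0 ]
R4 → R4 − 3·R2
  [ 1  2  0  -3  -3/2 ]
  [ 0  0  1   0     0 ]
  [ 0  0  0   3    -3 ]
  [ 0  0  0   3     0 ]
R3 → 1/3·R3
  [ 1  2  0  -3  -3/2 ]
  [ 0  0  1   0     0 ]
  [ 0  0  0   1    -1 ]
  [ 0  0  0   3     0 ]
R4 → R4 − 3·R3
  [ 1  2  0  -3  -3/2 ]
  [ 0  0  1   0     0 ]
  [ 0  0  0   1    -1 ]
  [ 0  0  0   0     3 ]
R4 → 1/3·R4
  [ 1  2  0  -3  -3/2 ]
  [ 0  0  1   0     0 ]
  [ 0  0  0   1    -1 ]
  [ 0  0  0   0     1 ]
R3 → R3 + R4
  [ 1  2  0  -3  -3/2 ]
  [ 0  0  1   0     0 ]
  [ 0  0  0   1     0 ]
  [ 0  0  0   0     1 ]
R1 → R1 + 3/2·R4
  [ 1  2  0  -3  0 ]
  [ 0  0  1   0  0 ]
  [ 0  0  0   1  0 ]
  [ 0  0  0   0  1 ]
R1 → R1 + 3·R3
  [ 1  2  0  0  0 ]
  [ 0  0  1  0  0 ]
  [ 0  0  0  1  0 ]
  [ 0  0  0  0  1 ]

2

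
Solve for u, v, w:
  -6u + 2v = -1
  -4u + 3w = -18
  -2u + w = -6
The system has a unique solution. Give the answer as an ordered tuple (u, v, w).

Form the augmented matrix and row-reduce:
  [ -6  2  0  |   -1 ]
  [ -4  0  3  |  -18 ]
  [ -2  0  1  |   -6 ]
R1 ← -1/6·R1
  [  1  -1/3  0  |  1/6 ]
  [ -4     0  3  |  -18 ]
  [ -2     0  1  |   -6 ]
R2 ← R2 + 4·R1
  [  1  -1/3  0  |    1/6 ]
  [  0  -4/3  3  |  -52/3 ]
  [ -2     0  1  |     -6 ]
R3 ← R3 + 2·R1
  [ 1  -1/3  0  |    1/6 ]
  [ 0  -4/3  3  |  -52/3 ]
  [ 0  -2/3  1  |  -17/3 ]
R2 ← -3/4·R2
  [ 1  -1/3     0  |    1/6 ]
  [ 0     1  -9/4  |     13 ]
  [ 0  -2/3     1  |  -17/3 ]
R3 ← R3 + 2/3·R2
  [ 1  -1/3     0  |  1/6 ]
  [ 0     1  -9/4  |   13 ]
  [ 0     0  -1/2  |    3 ]
R3 ← -2·R3
  [ 1  -1/3     0  |  1/6 ]
  [ 0     1  -9/4  |   13 ]
  [ 0     0     1  |   -6 ]
R2 ← R2 + 9/4·R3
  [ 1  -1/3  0  |   1/6 ]
  [ 0     1  0  |  -1/2 ]
  [ 0     0  1  |    -6 ]
R1 ← R1 + 1/3·R2
  [ 1  0  0  |     0 ]
  [ 0  1  0  |  -1/2 ]
  [ 0  0  1  |    -6 ]
Reading off the last column: u = 0, v = -1/2, w = -6.

(0, -1/2, -6)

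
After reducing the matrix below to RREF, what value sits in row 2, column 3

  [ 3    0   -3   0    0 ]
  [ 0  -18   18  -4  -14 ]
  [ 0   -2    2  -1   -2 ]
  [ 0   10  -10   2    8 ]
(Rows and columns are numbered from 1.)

Multiply R1 by 1/3.
  [ 1    0   -1   0    0 ]
  [ 0  -18   18  -4  -14 ]
  [ 0   -2    2  -1   -2 ]
  [ 0   10  -10   2    8 ]
Multiply R2 by -1/18.
  [ 1   0   -1    0    0 ]
  [ 0   1   -1  2/9  7/9 ]
  [ 0  -2    2   -1   -2 ]
  [ 0  10  -10    2    8 ]
Add 2 times R2 to R3.
  [ 1   0   -1     0     0 ]
  [ 0   1   -1   2/9   7/9 ]
  [ 0   0    0  -5/9  -4/9 ]
  [ 0  10  -10     2     8 ]
Subtract 10 times R2 from R4.
  [ 1  0  -1     0     0 ]
  [ 0  1  -1   2/9   7/9 ]
  [ 0  0   0  -5/9  -4/9 ]
  [ 0  0   0  -2/9   2/9 ]
Multiply R3 by -9/5.
  [ 1  0  -1     0    0 ]
  [ 0  1  -1   2/9  7/9 ]
  [ 0  0   0     1  4/5 ]
  [ 0  0   0  -2/9  2/9 ]
Add 2/9 times R3 to R4.
  [ 1  0  -1    0    0 ]
  [ 0  1  -1  2/9  7/9 ]
  [ 0  0   0    1  4/5 ]
  [ 0  0   0    0  2/5 ]
Multiply R4 by 5/2.
  [ 1  0  -1    0    0 ]
  [ 0  1  -1  2/9  7/9 ]
  [ 0  0   0    1  4/5 ]
  [ 0  0   0    0    1 ]
Subtract 4/5 times R4 from R3.
  [ 1  0  -1    0    0 ]
  [ 0  1  -1  2/9  7/9 ]
  [ 0  0   0    1    0 ]
  [ 0  0   0    0    1 ]
Subtract 7/9 times R4 from R2.
  [ 1  0  -1    0  0 ]
  [ 0  1  -1  2/9  0 ]
  [ 0  0   0    1  0 ]
  [ 0  0   0    0  1 ]
Subtract 2/9 times R3 from R2.
  [ 1  0  -1  0  0 ]
  [ 0  1  -1  0  0 ]
  [ 0  0   0  1  0 ]
  [ 0  0   0  0  1 ]

-1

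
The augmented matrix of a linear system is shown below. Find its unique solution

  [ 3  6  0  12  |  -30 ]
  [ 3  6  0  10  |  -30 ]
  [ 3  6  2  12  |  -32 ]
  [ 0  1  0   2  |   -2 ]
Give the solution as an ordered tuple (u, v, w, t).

r1 → 1/3·r1
  [ 1  2  0   4  |  -10 ]
  [ 3  6  0  10  |  -30 ]
  [ 3  6  2  12  |  -32 ]
  [ 0  1  0   2  |   -2 ]
r2 → r2 − 3·r1
  [ 1  2  0   4  |  -10 ]
  [ 0  0  0  -2  |    0 ]
  [ 3  6  2  12  |  -32 ]
  [ 0  1  0   2  |   -2 ]
r3 → r3 − 3·r1
  [ 1  2  0   4  |  -10 ]
  [ 0  0  0  -2  |    0 ]
  [ 0  0  2   0  |   -2 ]
  [ 0  1  0   2  |   -2 ]
r2 ↔ r4
  [ 1  2  0   4  |  -10 ]
  [ 0  1  0   2  |   -2 ]
  [ 0  0  2   0  |   -2 ]
  [ 0  0  0  -2  |    0 ]
r3 → 1/2·r3
  [ 1  2  0   4  |  -10 ]
  [ 0  1  0   2  |   -2 ]
  [ 0  0  1   0  |   -1 ]
  [ 0  0  0  -2  |    0 ]
r4 → -1/2·r4
  [ 1  2  0  4  |  -10 ]
  [ 0  1  0  2  |   -2 ]
  [ 0  0  1  0  |   -1 ]
  [ 0  0  0  1  |    0 ]
r2 → r2 − 2·r4
  [ 1  2  0  4  |  -10 ]
  [ 0  1  0  0  |   -2 ]
  [ 0  0  1  0  |   -1 ]
  [ 0  0  0  1  |    0 ]
r1 → r1 − 4·r4
  [ 1  2  0  0  |  -10 ]
  [ 0  1  0  0  |   -2 ]
  [ 0  0  1  0  |   -1 ]
  [ 0  0  0  1  |    0 ]
r1 → r1 − 2·r2
  [ 1  0  0  0  |  -6 ]
  [ 0  1  0  0  |  -2 ]
  [ 0  0  1  0  |  -1 ]
  [ 0  0  0  1  |   0 ]
Reading off the last column: u = -6, v = -2, w = -1, t = 0.

(-6, -2, -1, 0)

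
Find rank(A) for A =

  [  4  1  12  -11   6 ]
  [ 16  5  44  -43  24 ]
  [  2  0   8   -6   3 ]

ρ1 → 1/4·ρ1
  [  1  1/4   3  -11/4  3/2 ]
  [ 16    5  44    -43   24 ]
  [  2    0   8     -6    3 ]
ρ2 → ρ2 − 16·ρ1
  [ 1  1/4   3  -11/4  3/2 ]
  [ 0    1  -4      1    0 ]
  [ 2    0   8     -6    3 ]
ρ3 → ρ3 − 2·ρ1
  [ 1   1/4   3  -11/4  3/2 ]
  [ 0     1  -4      1    0 ]
  [ 0  -1/2   2   -1/2    0 ]
ρ3 → ρ3 + 1/2·ρ2
  [ 1  1/4   3  -11/4  3/2 ]
  [ 0    1  -4      1    0 ]
  [ 0    0   0      0    0 ]
ρ1 → ρ1 − 1/4·ρ2
  [ 1  0   4  -3  3/2 ]
  [ 0  1  -4   1    0 ]
  [ 0  0   0   0    0 ]
The reduced form has 2 nonzero rows.

rank = 2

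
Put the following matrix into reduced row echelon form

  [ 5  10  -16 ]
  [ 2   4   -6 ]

R1 := 1/5·R1
R2 := R2 − 2·R1
R2 := 5/2·R2
R1 := R1 + 16/5·R2

[[1, 2, 0], [0, 0, 1]]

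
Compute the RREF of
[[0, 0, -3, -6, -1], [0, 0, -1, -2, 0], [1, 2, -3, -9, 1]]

[[1, 2, 0, -3, 0], [0, 0, 1, 2, 0], [0, 0, 0, 0, 1]]

Swap R1 and R3.
  [ 1  2  -3  -9   1 ]
  [ 0  0  -1  -2   0 ]
  [ 0  0  -3  -6  -1 ]
Multiply R2 by -1.
  [ 1  2  -3  -9   1 ]
  [ 0  0   1   2   0 ]
  [ 0  0  -3  -6  -1 ]
Add 3 times R2 to R3.
  [ 1  2  -3  -9   1 ]
  [ 0  0   1   2   0 ]
  [ 0  0   0   0  -1 ]
Multiply R3 by -1.
  [ 1  2  -3  -9  1 ]
  [ 0  0   1   2  0 ]
  [ 0  0   0   0  1 ]
Subtract R3 from R1.
  [ 1  2  -3  -9  0 ]
  [ 0  0   1   2  0 ]
  [ 0  0   0   0  1 ]
Add 3 times R2 to R1.
  [ 1  2  0  -3  0 ]
  [ 0  0  1   2  0 ]
  [ 0  0  0   0  1 ]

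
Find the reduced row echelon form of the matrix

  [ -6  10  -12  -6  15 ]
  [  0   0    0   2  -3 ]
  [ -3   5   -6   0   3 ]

R1 ← -1/6·R1
  [  1  -5/3   2  1  -5/2 ]
  [  0     0   0  2    -3 ]
  [ -3     5  -6  0     3 ]
R3 ← R3 + 3·R1
  [ 1  -5/3  2  1  -5/2 ]
  [ 0     0  0  2    -3 ]
  [ 0     0  0  3  -9/2 ]
R2 ← 1/2·R2
  [ 1  -5/3  2  1  -5/2 ]
  [ 0     0  0  1  -3/2 ]
  [ 0     0  0  3  -9/2 ]
R3 ← R3 − 3·R2
  [ 1  -5/3  2  1  -5/2 ]
  [ 0     0  0  1  -3/2 ]
  [ 0     0  0  0     0 ]
R1 ← R1 − R2
  [ 1  -5/3  2  0    -1 ]
  [ 0     0  0  1  -3/2 ]
  [ 0     0  0  0     0 ]

[[1, -5/3, 2, 0, -1], [0, 0, 0, 1, -3/2], [0, 0, 0, 0, 0]]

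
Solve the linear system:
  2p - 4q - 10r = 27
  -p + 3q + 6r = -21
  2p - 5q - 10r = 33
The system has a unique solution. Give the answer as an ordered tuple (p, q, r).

(-6, -6, -3/2)

Form the augmented matrix and row-reduce:
  [  2  -4  -10  |   27 ]
  [ -1   3    6  |  -21 ]
  [  2  -5  -10  |   33 ]
R1 → 1/2·R1
  [  1  -2   -5  |  27/2 ]
  [ -1   3    6  |   -21 ]
  [  2  -5  -10  |    33 ]
R2 → R2 + R1
  [ 1  -2   -5  |   27/2 ]
  [ 0   1    1  |  -15/2 ]
  [ 2  -5  -10  |     33 ]
R3 → R3 − 2·R1
  [ 1  -2  -5  |   27/2 ]
  [ 0   1   1  |  -15/2 ]
  [ 0  -1   0  |      6 ]
R3 → R3 + R2
  [ 1  -2  -5  |   27/2 ]
  [ 0   1   1  |  -15/2 ]
  [ 0   0   1  |   -3/2 ]
R2 → R2 − R3
  [ 1  -2  -5  |  27/2 ]
  [ 0   1   0  |    -6 ]
  [ 0   0   1  |  -3/2 ]
R1 → R1 + 5·R3
  [ 1  -2  0  |     6 ]
  [ 0   1  0  |    -6 ]
  [ 0   0  1  |  -3/2 ]
R1 → R1 + 2·R2
  [ 1  0  0  |    -6 ]
  [ 0  1  0  |    -6 ]
  [ 0  0  1  |  -3/2 ]
Reading off the last column: p = -6, q = -6, r = -3/2.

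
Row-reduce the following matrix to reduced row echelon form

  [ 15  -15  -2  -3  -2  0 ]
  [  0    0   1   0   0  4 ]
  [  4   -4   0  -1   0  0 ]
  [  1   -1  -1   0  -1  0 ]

R1 -> 1/15·R1
R3 -> R3 − 4·R1
R4 -> R4 − R1
R3 -> R3 − 8/15·R2
R4 -> R4 + 13/15·R2
R3 -> -5·R3
R4 -> R4 − 1/5·R3
R4 -> -3·R4
R3 -> R3 + 8/3·R4
R1 -> R1 + 2/15·R4
R1 -> R1 + 1/5·R3
R1 -> R1 + 2/15·R2

[[1, -1, 0, 0, 0, 0], [0, 0, 1, 0, 0, 4], [0, 0, 0, 1, 0, 0], [0, 0, 0, 0, 1, -4]]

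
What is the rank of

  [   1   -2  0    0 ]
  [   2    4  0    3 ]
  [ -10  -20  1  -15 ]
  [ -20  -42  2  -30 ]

rank = 4

Subtract 2 times R1 from R2.
  [   1   -2  0    0 ]
  [   0    8  0    3 ]
  [ -10  -20  1  -15 ]
  [ -20  -42  2  -30 ]
Add 10 times R1 to R3.
  [   1   -2  0    0 ]
  [   0    8  0    3 ]
  [   0  -40  1  -15 ]
  [ -20  -42  2  -30 ]
Add 20 times R1 to R4.
  [ 1   -2  0    0 ]
  [ 0    8  0    3 ]
  [ 0  -40  1  -15 ]
  [ 0  -82  2  -30 ]
Multiply R2 by 1/8.
  [ 1   -2  0    0 ]
  [ 0    1  0  3/8 ]
  [ 0  -40  1  -15 ]
  [ 0  -82  2  -30 ]
Add 40 times R2 to R3.
  [ 1   -2  0    0 ]
  [ 0    1  0  3/8 ]
  [ 0    0  1    0 ]
  [ 0  -82  2  -30 ]
Add 82 times R2 to R4.
  [ 1  -2  0    0 ]
  [ 0   1  0  3/8 ]
  [ 0   0  1    0 ]
  [ 0   0  2  3/4 ]
Subtract 2 times R3 from R4.
  [ 1  -2  0    0 ]
  [ 0   1  0  3/8 ]
  [ 0   0  1    0 ]
  [ 0   0  0  3/4 ]
Multiply R4 by 4/3.
  [ 1  -2  0    0 ]
  [ 0   1  0  3/8 ]
  [ 0   0  1    0 ]
  [ 0   0  0    1 ]
Subtract 3/8 times R4 from R2.
  [ 1  -2  0  0 ]
  [ 0   1  0  0 ]
  [ 0   0  1  0 ]
  [ 0   0  0  1 ]
Add 2 times R2 to R1.
  [ 1  0  0  0 ]
  [ 0  1  0  0 ]
  [ 0  0  1  0 ]
  [ 0  0  0  1 ]
The reduced form has 4 nonzero rows.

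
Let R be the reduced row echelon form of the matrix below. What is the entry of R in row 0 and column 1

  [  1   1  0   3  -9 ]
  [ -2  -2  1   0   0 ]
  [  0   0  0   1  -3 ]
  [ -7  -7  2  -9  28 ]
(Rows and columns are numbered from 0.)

1

R2 → R2 + 2·R1
R4 → R4 + 7·R1
R4 → R4 − 2·R2
R3 → R3 + 3·R4
R2 → R2 + 18·R4
R1 → R1 + 9·R4
R2 → R2 − 6·R3
R1 → R1 − 3·R3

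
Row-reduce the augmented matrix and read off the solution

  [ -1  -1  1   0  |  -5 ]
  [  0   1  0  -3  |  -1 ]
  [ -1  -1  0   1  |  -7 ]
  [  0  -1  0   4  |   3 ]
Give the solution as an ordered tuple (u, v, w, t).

(4, 5, 4, 2)

Multiply ρ1 by -1.
  [  1   1  -1   0  |   5 ]
  [  0   1   0  -3  |  -1 ]
  [ -1  -1   0   1  |  -7 ]
  [  0  -1   0   4  |   3 ]
Add ρ1 to ρ3.
  [ 1   1  -1   0  |   5 ]
  [ 0   1   0  -3  |  -1 ]
  [ 0   0  -1   1  |  -2 ]
  [ 0  -1   0   4  |   3 ]
Add ρ2 to ρ4.
  [ 1  1  -1   0  |   5 ]
  [ 0  1   0  -3  |  -1 ]
  [ 0  0  -1   1  |  -2 ]
  [ 0  0   0   1  |   2 ]
Multiply ρ3 by -1.
  [ 1  1  -1   0  |   5 ]
  [ 0  1   0  -3  |  -1 ]
  [ 0  0   1  -1  |   2 ]
  [ 0  0   0   1  |   2 ]
Add ρ4 to ρ3.
  [ 1  1  -1   0  |   5 ]
  [ 0  1   0  -3  |  -1 ]
  [ 0  0   1   0  |   4 ]
  [ 0  0   0   1  |   2 ]
Add 3 times ρ4 to ρ2.
  [ 1  1  -1  0  |  5 ]
  [ 0  1   0  0  |  5 ]
  [ 0  0   1  0  |  4 ]
  [ 0  0   0  1  |  2 ]
Add ρ3 to ρ1.
  [ 1  1  0  0  |  9 ]
  [ 0  1  0  0  |  5 ]
  [ 0  0  1  0  |  4 ]
  [ 0  0  0  1  |  2 ]
Subtract ρ2 from ρ1.
  [ 1  0  0  0  |  4 ]
  [ 0  1  0  0  |  5 ]
  [ 0  0  1  0  |  4 ]
  [ 0  0  0  1  |  2 ]
Reading off the last column: u = 4, v = 5, w = 4, t = 2.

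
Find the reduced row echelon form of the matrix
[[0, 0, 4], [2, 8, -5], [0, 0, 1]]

[[1, 4, 0], [0, 0, 1], [0, 0, 0]]

r1 <=> r2
  [ 2  8  -5 ]
  [ 0  0   4 ]
  [ 0  0   1 ]
r1 → 1/2·r1
  [ 1  4  -5/2 ]
  [ 0  0     4 ]
  [ 0  0     1 ]
r2 → 1/4·r2
  [ 1  4  -5/2 ]
  [ 0  0     1 ]
  [ 0  0     1 ]
r3 → r3 − r2
  [ 1  4  -5/2 ]
  [ 0  0     1 ]
  [ 0  0     0 ]
r1 → r1 + 5/2·r2
  [ 1  4  0 ]
  [ 0  0  1 ]
  [ 0  0  0 ]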